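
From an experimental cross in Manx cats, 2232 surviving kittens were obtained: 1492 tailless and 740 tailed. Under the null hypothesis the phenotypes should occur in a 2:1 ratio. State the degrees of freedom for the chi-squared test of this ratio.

A goodness-of-fit test with 2 phenotype classes has df = 2 − 1 = 1.

1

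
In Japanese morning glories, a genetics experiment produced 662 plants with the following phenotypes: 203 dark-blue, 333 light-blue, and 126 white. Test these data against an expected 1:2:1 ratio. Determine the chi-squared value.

17.937

Total ratio parts = 4. Expected numbers out of 662:
  dark-blue: 662 × 1/4 = 165.5
  light-blue: 662 × 2/4 = 331
  white: 662 × 1/4 = 165.5
χ² = Σ (O − E)² / E
  dark-blue: (203 − 165.5)² / 165.5 = 8.4970
  light-blue: (333 − 331)² / 331 = 0.0121
  white: (126 − 165.5)² / 165.5 = 9.4275
χ² = 8.4970 + 0.0121 + 9.4275 = 17.9366 ≈ 17.937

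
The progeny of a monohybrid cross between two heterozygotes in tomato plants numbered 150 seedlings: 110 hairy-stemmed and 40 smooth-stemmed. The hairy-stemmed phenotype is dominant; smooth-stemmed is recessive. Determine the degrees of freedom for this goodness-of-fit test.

For a monohybrid cross between heterozygotes with complete dominance, the expected phenotypic ratio is 3:1.
A goodness-of-fit test with 2 phenotype classes has df = 2 − 1 = 1.

1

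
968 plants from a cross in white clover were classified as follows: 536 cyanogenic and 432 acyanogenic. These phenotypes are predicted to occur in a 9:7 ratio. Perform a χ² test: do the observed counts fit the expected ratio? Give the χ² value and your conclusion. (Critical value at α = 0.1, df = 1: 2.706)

0.303; consistent

Expected counts for N = 968 under a 9:7 ratio (total parts = 16):
  cyanogenic: 968 × 9/16 = 544.5
  acyanogenic: 968 × 7/16 = 423.5
χ² = Σ (O − E)² / E
  cyanogenic: (536 − 544.5)² / 544.5 = 0.1327
  acyanogenic: (432 − 423.5)² / 423.5 = 0.1706
χ² = 0.1327 + 0.1706 = 0.3033 ≈ 0.303
Degrees of freedom = 2 − 1 = 1; critical value at α = 0.1 is 2.706.
Since 0.303 < 2.706, we fail to reject the null hypothesis — the data are consistent with the 9:7 ratio.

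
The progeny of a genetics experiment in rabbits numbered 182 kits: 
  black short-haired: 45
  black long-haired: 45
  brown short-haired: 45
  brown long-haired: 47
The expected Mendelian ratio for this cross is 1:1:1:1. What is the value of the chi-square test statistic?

Expected counts for N = 182 under a 1:1:1:1 ratio (total parts = 4):
  black short-haired: 182 × 1/4 = 45.5
  black long-haired: 182 × 1/4 = 45.5
  brown short-haired: 182 × 1/4 = 45.5
  brown long-haired: 182 × 1/4 = 45.5
χ² = Σ (O − E)² / E
  black short-haired: (45 − 45.5)² / 45.5 = 0.0055
  black long-haired: (45 − 45.5)² / 45.5 = 0.0055
  brown short-haired: (45 − 45.5)² / 45.5 = 0.0055
  brown long-haired: (47 − 45.5)² / 45.5 = 0.0495
χ² = 0.0055 + 0.0055 + 0.0055 + 0.0495 = 0.066

0.066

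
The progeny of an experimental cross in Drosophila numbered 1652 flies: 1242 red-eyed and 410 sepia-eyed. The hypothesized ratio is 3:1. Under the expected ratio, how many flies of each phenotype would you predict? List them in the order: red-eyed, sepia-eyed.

1239, 413

Under the 3:1 hypothesis (Σ ratio = 4, N = 1652):
  red-eyed: 1652 × 3/4 = 1239
  sepia-eyed: 1652 × 1/4 = 413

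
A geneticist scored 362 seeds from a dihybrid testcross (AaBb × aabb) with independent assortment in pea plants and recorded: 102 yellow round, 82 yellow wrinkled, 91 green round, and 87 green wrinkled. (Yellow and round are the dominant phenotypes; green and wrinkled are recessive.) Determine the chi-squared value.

A dihybrid testcross with independent assortment gives a 1:1:1:1 ratio.
Total ratio parts = 4. Expected numbers out of 362:
  yellow round: 362 × 1/4 = 90.5
  yellow wrinkled: 362 × 1/4 = 90.5
  green round: 362 × 1/4 = 90.5
  green wrinkled: 362 × 1/4 = 90.5
χ² = Σ (O − E)² / E
  yellow round: (102 − 90.5)² / 90.5 = 1.4613
  yellow wrinkled: (82 − 90.5)² / 90.5 = 0.7983
  green round: (91 − 90.5)² / 90.5 = 0.0028
  green wrinkled: (87 − 90.5)² / 90.5 = 0.1354
χ² = 1.4613 + 0.7983 + 0.0028 + 0.1354 = 2.3978 ≈ 2.398

2.398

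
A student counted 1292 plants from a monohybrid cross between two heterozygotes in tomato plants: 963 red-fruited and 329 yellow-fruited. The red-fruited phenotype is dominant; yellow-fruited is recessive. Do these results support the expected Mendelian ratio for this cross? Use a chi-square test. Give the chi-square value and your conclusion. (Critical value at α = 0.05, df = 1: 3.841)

For a monohybrid cross between heterozygotes with complete dominance, the expected phenotypic ratio is 3:1.
The 3:1 ratio has 4 parts, so with N = 1292 the expected counts are:
  red-fruited: 1292 × 3/4 = 969
  yellow-fruited: 1292 × 1/4 = 323
χ² = Σ (O − E)² / E
  red-fruited: (963 − 969)² / 969 = 0.0372
  yellow-fruited: (329 − 323)² / 323 = 0.1115
χ² = 0.0372 + 0.1115 = 0.1487 ≈ 0.149
Degrees of freedom = 2 − 1 = 1; critical value at α = 0.05 is 3.841.
Since 0.149 < 3.841, we fail to reject the null hypothesis — the data are consistent with the 3:1 ratio.

0.149; consistent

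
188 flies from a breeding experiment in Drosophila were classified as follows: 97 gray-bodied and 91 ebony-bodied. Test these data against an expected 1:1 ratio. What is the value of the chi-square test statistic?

Total ratio parts = 2. Expected numbers out of 188:
  gray-bodied: 188 × 1/2 = 94
  ebony-bodied: 188 × 1/2 = 94
χ² = Σ (O − E)² / E
  gray-bodied: (97 − 94)² / 94 = 0.0957
  ebony-bodied: (91 − 94)² / 94 = 0.0957
χ² = 0.0957 + 0.0957 = 0.1914 ≈ 0.191

0.191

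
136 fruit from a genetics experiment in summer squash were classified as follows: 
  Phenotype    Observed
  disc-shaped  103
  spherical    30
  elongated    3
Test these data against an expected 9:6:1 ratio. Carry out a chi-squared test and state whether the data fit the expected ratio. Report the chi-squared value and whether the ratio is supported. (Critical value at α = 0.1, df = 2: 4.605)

21.386; not consistent

Expected counts for N = 136 under a 9:6:1 ratio (total parts = 16):
  disc-shaped: 136 × 9/16 = 76.5
  spherical: 136 × 6/16 = 51
  elongated: 136 × 1/16 = 8.5
χ² = Σ (O − E)² / E
  disc-shaped: (103 − 76.5)² / 76.5 = 9.1797
  spherical: (30 − 51)² / 51 = 8.6471
  elongated: (3 − 8.5)² / 8.5 = 3.5588
χ² = 9.1797 + 8.6471 + 3.5588 = 21.3856 ≈ 21.386
Degrees of freedom = 3 − 1 = 2; critical value at α = 0.1 is 4.605.
Since 21.386 > 4.605, we reject the null hypothesis — the data do not fit the 9:6:1 ratio.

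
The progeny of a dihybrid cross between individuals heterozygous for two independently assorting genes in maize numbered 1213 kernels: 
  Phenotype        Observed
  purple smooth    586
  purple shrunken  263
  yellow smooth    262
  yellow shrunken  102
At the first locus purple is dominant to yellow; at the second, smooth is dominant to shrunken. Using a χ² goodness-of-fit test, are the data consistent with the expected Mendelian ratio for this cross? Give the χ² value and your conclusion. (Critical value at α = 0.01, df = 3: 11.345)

A dihybrid F₂ with independent assortment and complete dominance at both loci gives a 9:3:3:1 phenotypic ratio.
Total ratio parts = 16. Expected numbers out of 1213:
  purple smooth: 1213 × 9/16 = 682.3125
  purple shrunken: 1213 × 3/16 = 227.4375
  yellow smooth: 1213 × 3/16 = 227.4375
  yellow shrunken: 1213 × 1/16 = 75.8125
χ² = Σ (O − E)² / E
  purple smooth: (586 − 682.3125)² / 682.3125 = 13.5951
  purple shrunken: (263 − 227.4375)² / 227.4375 = 5.5606
  yellow smooth: (262 − 227.4375)² / 227.4375 = 5.2523
  yellow shrunken: (102 − 75.8125)² / 75.8125 = 9.0458
χ² = 13.5951 + 5.5606 + 5.2523 + 9.0458 = 33.4538 ≈ 33.454
Degrees of freedom = 4 − 1 = 3; critical value at α = 0.01 is 11.345.
Since 33.454 > 11.345, we reject the null hypothesis — the data do not fit the 9:3:3:1 ratio.

33.454; not consistent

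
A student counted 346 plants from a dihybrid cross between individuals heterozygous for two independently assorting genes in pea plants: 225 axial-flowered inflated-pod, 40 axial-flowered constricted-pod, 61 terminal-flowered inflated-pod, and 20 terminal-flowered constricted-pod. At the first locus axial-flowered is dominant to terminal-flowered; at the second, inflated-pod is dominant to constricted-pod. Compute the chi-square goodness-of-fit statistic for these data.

A dihybrid F₂ with independent assortment and complete dominance at both loci gives a 9:3:3:1 phenotypic ratio.
Under the 9:3:3:1 hypothesis (Σ ratio = 16, N = 346):
  axial-flowered inflated-pod: 346 × 9/16 = 194.625
  axial-flowered constricted-pod: 346 × 3/16 = 64.875
  terminal-flowered inflated-pod: 346 × 3/16 = 64.875
  terminal-flowered constricted-pod: 346 × 1/16 = 21.625
χ² = Σ (O − E)² / E
  axial-flowered inflated-pod: (225 − 194.625)² / 194.625 = 4.7406
  axial-flowered constricted-pod: (40 − 64.875)² / 64.875 = 9.5378
  terminal-flowered inflated-pod: (61 − 64.875)² / 64.875 = 0.2315
  terminal-flowered constricted-pod: (20 − 21.625)² / 21.625 = 0.1221
χ² = 4.7406 + 9.5378 + 0.2315 + 0.1221 = 14.632

14.632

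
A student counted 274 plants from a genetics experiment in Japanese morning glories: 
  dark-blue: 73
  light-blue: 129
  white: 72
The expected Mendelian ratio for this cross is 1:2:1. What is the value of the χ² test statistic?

0.942

Total ratio parts = 4. Expected numbers out of 274:
  dark-blue: 274 × 1/4 = 68.5
  light-blue: 274 × 2/4 = 137
  white: 274 × 1/4 = 68.5
χ² = Σ (O − E)² / E
  dark-blue: (73 − 68.5)² / 68.5 = 0.2956
  light-blue: (129 − 137)² / 137 = 0.4672
  white: (72 − 68.5)² / 68.5 = 0.1788
χ² = 0.2956 + 0.4672 + 0.1788 = 0.9416 ≈ 0.942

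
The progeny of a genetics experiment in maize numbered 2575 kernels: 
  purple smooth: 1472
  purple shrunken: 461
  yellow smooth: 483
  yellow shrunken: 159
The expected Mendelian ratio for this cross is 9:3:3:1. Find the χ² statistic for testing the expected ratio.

1.392

Expected counts for N = 2575 under a 9:3:3:1 ratio (total parts = 16):
  purple smooth: 2575 × 9/16 = 1448.4375
  purple shrunken: 2575 × 3/16 = 482.8125
  yellow smooth: 2575 × 3/16 = 482.8125
  yellow shrunken: 2575 × 1/16 = 160.9375
χ² = Σ (O − E)² / E
  purple smooth: (1472 − 1448.4375)² / 1448.4375 = 0.3833
  purple shrunken: (461 − 482.8125)² / 482.8125 = 0.9854
  yellow smooth: (483 − 482.8125)² / 482.8125 = 0.0001
  yellow shrunken: (159 − 160.9375)² / 160.9375 = 0.0233
χ² = 0.3833 + 0.9854 + 0.0001 + 0.0233 = 1.3921 ≈ 1.392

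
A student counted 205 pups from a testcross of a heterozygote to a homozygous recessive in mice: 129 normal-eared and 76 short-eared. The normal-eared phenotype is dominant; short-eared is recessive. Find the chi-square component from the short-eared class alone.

A testcross of a heterozygote (Aa × aa) gives a 1:1 phenotypic ratio.
The 1:1 ratio has 2 parts, so with N = 205 the expected counts are:
  normal-eared: 205 × 1/2 = 102.5
  short-eared: 205 × 1/2 = 102.5
Contribution of short-eared: (76 − 102.5)² / 102.5 = 6.8512

6.851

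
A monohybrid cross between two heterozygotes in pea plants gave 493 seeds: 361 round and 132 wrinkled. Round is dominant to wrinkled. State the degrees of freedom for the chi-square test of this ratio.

For a monohybrid cross between heterozygotes with complete dominance, the expected phenotypic ratio is 3:1.
A goodness-of-fit test with 2 phenotype classes has df = 2 − 1 = 1.

1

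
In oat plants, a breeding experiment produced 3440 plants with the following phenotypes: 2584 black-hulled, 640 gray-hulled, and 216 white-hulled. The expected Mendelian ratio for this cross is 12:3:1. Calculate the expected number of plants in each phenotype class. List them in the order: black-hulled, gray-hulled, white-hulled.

Expected counts for N = 3440 under a 12:3:1 ratio (total parts = 16):
  black-hulled: 3440 × 12/16 = 2580
  gray-hulled: 3440 × 3/16 = 645
  white-hulled: 3440 × 1/16 = 215

2580, 645, 215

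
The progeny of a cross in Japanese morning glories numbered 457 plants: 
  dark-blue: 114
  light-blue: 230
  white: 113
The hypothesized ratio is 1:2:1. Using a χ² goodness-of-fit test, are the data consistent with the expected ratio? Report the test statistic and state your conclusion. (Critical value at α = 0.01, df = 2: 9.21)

0.024; consistent

Expected counts for N = 457 under a 1:2:1 ratio (total parts = 4):
  dark-blue: 457 × 1/4 = 114.25
  light-blue: 457 × 2/4 = 228.5
  white: 457 × 1/4 = 114.25
χ² = Σ (O − E)² / E
  dark-blue: (114 − 114.25)² / 114.25 = 0.0005
  light-blue: (230 − 228.5)² / 228.5 = 0.0098
  white: (113 − 114.25)² / 114.25 = 0.0137
χ² = 0.0005 + 0.0098 + 0.0137 = 0.024
Degrees of freedom = 3 − 1 = 2; critical value at α = 0.01 is 9.21.
Since 0.024 < 9.21, we fail to reject the null hypothesis — the data are consistent with the 1:2:1 ratio.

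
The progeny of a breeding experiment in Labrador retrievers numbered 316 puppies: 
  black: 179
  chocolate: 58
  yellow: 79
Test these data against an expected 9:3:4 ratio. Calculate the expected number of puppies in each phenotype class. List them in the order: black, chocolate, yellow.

Expected counts for N = 316 under a 9:3:4 ratio (total parts = 16):
  black: 316 × 9/16 = 177.75
  chocolate: 316 × 3/16 = 59.25
  yellow: 316 × 4/16 = 79

177.75, 59.25, 79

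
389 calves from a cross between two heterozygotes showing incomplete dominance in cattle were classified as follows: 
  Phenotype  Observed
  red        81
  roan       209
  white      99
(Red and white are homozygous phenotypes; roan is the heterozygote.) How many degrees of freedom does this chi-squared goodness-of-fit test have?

With incomplete dominance, a heterozygote × heterozygote cross gives a 1:2:1 phenotypic ratio.
A goodness-of-fit test with 3 phenotype classes has df = 3 − 1 = 2.

2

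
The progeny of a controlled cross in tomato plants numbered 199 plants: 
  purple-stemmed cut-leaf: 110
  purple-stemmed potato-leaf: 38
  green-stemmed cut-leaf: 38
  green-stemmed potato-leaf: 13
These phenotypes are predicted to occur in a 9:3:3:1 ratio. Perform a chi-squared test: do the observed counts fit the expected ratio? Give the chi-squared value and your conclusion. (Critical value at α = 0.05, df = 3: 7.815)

0.084; consistent

The 9:3:3:1 ratio has 16 parts, so with N = 199 the expected counts are:
  purple-stemmed cut-leaf: 199 × 9/16 = 111.9375
  purple-stemmed potato-leaf: 199 × 3/16 = 37.3125
  green-stemmed cut-leaf: 199 × 3/16 = 37.3125
  green-stemmed potato-leaf: 199 × 1/16 = 12.4375
χ² = Σ (O − E)² / E
  purple-stemmed cut-leaf: (110 − 111.9375)² / 111.9375 = 0.0335
  purple-stemmed potato-leaf: (38 − 37.3125)² / 37.3125 = 0.0127
  green-stemmed cut-leaf: (38 − 37.3125)² / 37.3125 = 0.0127
  green-stemmed potato-leaf: (13 − 12.4375)² / 12.4375 = 0.0254
χ² = 0.0335 + 0.0127 + 0.0127 + 0.0254 = 0.0843 ≈ 0.084
Degrees of freedom = 4 − 1 = 3; critical value at α = 0.05 is 7.815.
Since 0.084 < 7.815, we fail to reject the null hypothesis — the data are consistent with the 9:3:3:1 ratio.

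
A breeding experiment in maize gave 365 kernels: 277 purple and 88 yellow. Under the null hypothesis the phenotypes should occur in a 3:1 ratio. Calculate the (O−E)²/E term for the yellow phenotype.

Under the 3:1 hypothesis (Σ ratio = 4, N = 365):
  purple: 365 × 3/4 = 273.75
  yellow: 365 × 1/4 = 91.25
Contribution of yellow: (88 − 91.25)² / 91.25 = 0.1158

0.116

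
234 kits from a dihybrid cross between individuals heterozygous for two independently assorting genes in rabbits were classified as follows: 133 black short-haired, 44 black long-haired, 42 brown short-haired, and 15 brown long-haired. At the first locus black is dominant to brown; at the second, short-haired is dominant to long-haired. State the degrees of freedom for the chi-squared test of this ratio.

3

A dihybrid F₂ with independent assortment and complete dominance at both loci gives a 9:3:3:1 phenotypic ratio.
A goodness-of-fit test with 4 phenotype classes has df = 4 − 1 = 3.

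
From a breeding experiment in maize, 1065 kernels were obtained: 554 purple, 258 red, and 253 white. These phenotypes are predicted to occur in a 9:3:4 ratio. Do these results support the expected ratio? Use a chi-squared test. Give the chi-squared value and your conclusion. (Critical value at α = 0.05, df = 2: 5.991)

Expected counts for N = 1065 under a 9:3:4 ratio (total parts = 16):
  purple: 1065 × 9/16 = 599.0625
  red: 1065 × 3/16 = 199.6875
  white: 1065 × 4/16 = 266.25
χ² = Σ (O − E)² / E
  purple: (554 − 599.0625)² / 599.0625 = 3.3897
  red: (258 − 199.6875)² / 199.6875 = 17.0283
  white: (253 − 266.25)² / 266.25 = 0.6594
χ² = 3.3897 + 17.0283 + 0.6594 = 21.0774 ≈ 21.077
Degrees of freedom = 3 − 1 = 2; critical value at α = 0.05 is 5.991.
Since 21.077 > 5.991, we reject the null hypothesis — the data do not fit the 9:3:4 ratio.

21.077; not consistent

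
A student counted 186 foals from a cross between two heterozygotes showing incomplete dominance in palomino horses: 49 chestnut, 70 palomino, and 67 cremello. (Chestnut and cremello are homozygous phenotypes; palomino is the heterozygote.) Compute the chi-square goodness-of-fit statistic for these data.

With incomplete dominance, a heterozygote × heterozygote cross gives a 1:2:1 phenotypic ratio.
Expected counts for N = 186 under a 1:2:1 ratio (total parts = 4):
  chestnut: 186 × 1/4 = 46.5
  palomino: 186 × 2/4 = 93
  cremello: 186 × 1/4 = 46.5
χ² = Σ (O − E)² / E
  chestnut: (49 − 46.5)² / 46.5 = 0.1344
  palomino: (70 − 93)² / 93 = 5.6882
  cremello: (67 − 46.5)² / 46.5 = 9.0376
χ² = 0.1344 + 5.6882 + 9.0376 = 14.8602 ≈ 14.860

14.860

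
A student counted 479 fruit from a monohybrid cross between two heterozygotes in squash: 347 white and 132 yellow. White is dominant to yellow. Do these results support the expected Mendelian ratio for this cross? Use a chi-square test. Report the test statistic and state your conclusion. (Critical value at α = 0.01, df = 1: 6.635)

For a monohybrid cross between heterozygotes with complete dominance, the expected phenotypic ratio is 3:1.
Total ratio parts = 4. Expected numbers out of 479:
  white: 479 × 3/4 = 359.25
  yellow: 479 × 1/4 = 119.75
χ² = Σ (O − E)² / E
  white: (347 − 359.25)² / 359.25 = 0.4177
  yellow: (132 − 119.75)² / 119.75 = 1.2531
χ² = 0.4177 + 1.2531 = 1.6708 ≈ 1.671
Degrees of freedom = 2 − 1 = 1; critical value at α = 0.01 is 6.635.
Since 1.671 < 6.635, we fail to reject the null hypothesis — the data are consistent with the 3:1 ratio.

1.671; consistent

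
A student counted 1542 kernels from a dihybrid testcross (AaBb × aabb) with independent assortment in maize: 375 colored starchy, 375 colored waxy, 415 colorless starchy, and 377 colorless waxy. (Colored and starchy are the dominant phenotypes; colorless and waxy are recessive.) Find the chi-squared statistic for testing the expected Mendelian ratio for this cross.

A dihybrid testcross with independent assortment gives a 1:1:1:1 ratio.
The 1:1:1:1 ratio has 4 parts, so with N = 1542 the expected counts are:
  colored starchy: 1542 × 1/4 = 385.5
  colored waxy: 1542 × 1/4 = 385.5
  colorless starchy: 1542 × 1/4 = 385.5
  colorless waxy: 1542 × 1/4 = 385.5
χ² = Σ (O − E)² / E
  colored starchy: (375 − 385.5)² / 385.5 = 0.2860
  colored waxy: (375 − 385.5)² / 385.5 = 0.2860
  colorless starchy: (415 − 385.5)² / 385.5 = 2.2575
  colorless waxy: (377 − 385.5)² / 385.5 = 0.1874
χ² = 0.2860 + 0.2860 + 2.2575 + 0.1874 = 3.0169 ≈ 3.017

3.017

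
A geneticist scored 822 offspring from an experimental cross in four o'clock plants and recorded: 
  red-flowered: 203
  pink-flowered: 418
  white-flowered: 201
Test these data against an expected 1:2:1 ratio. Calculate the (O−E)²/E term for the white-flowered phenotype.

Total ratio parts = 4. Expected numbers out of 822:
  red-flowered: 822 × 1/4 = 205.5
  pink-flowered: 822 × 2/4 = 411
  white-flowered: 822 × 1/4 = 205.5
Contribution of white-flowered: (201 − 205.5)² / 205.5 = 0.0985

0.099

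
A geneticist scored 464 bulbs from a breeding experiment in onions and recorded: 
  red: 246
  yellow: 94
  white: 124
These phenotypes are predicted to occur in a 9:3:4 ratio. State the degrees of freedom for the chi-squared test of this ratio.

2

A goodness-of-fit test with 3 phenotype classes has df = 3 − 1 = 2.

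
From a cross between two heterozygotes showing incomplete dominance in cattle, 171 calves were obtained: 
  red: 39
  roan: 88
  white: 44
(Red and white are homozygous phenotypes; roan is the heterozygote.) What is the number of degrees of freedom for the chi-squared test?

2

With incomplete dominance, a heterozygote × heterozygote cross gives a 1:2:1 phenotypic ratio.
A goodness-of-fit test with 3 phenotype classes has df = 3 − 1 = 2.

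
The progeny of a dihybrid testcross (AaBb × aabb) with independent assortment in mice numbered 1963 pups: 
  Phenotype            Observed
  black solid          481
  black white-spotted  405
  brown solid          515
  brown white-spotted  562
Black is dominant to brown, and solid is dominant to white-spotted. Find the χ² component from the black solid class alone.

A dihybrid testcross with independent assortment gives a 1:1:1:1 ratio.
Under the 1:1:1:1 hypothesis (Σ ratio = 4, N = 1963):
  black solid: 1963 × 1/4 = 490.75
  black white-spotted: 1963 × 1/4 = 490.75
  brown solid: 1963 × 1/4 = 490.75
  brown white-spotted: 1963 × 1/4 = 490.75
Contribution of black solid: (481 − 490.75)² / 490.75 = 0.1937

0.194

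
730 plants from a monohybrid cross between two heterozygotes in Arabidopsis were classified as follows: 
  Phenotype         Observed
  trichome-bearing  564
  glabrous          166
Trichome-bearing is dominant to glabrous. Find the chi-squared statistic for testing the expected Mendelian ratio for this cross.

1.989

For a monohybrid cross between heterozygotes with complete dominance, the expected phenotypic ratio is 3:1.
Total ratio parts = 4. Expected numbers out of 730:
  trichome-bearing: 730 × 3/4 = 547.5
  glabrous: 730 × 1/4 = 182.5
χ² = Σ (O − E)² / E
  trichome-bearing: (564 − 547.5)² / 547.5 = 0.4973
  glabrous: (166 − 182.5)² / 182.5 = 1.4918
χ² = 0.4973 + 1.4918 = 1.9891 ≈ 1.989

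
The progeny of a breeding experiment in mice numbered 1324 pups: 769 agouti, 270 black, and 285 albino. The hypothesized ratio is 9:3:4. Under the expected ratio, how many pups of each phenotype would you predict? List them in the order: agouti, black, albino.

744.75, 248.25, 331

Under the 9:3:4 hypothesis (Σ ratio = 16, N = 1324):
  agouti: 1324 × 9/16 = 744.75
  black: 1324 × 3/16 = 248.25
  albino: 1324 × 4/16 = 331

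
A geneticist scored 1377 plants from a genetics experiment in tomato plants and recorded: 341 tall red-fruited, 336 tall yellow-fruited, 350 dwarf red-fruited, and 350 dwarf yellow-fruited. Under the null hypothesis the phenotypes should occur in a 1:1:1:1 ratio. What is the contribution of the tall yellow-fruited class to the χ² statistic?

0.198

Total ratio parts = 4. Expected numbers out of 1377:
  tall red-fruited: 1377 × 1/4 = 344.25
  tall yellow-fruited: 1377 × 1/4 = 344.25
  dwarf red-fruited: 1377 × 1/4 = 344.25
  dwarf yellow-fruited: 1377 × 1/4 = 344.25
Contribution of tall yellow-fruited: (336 − 344.25)² / 344.25 = 0.1977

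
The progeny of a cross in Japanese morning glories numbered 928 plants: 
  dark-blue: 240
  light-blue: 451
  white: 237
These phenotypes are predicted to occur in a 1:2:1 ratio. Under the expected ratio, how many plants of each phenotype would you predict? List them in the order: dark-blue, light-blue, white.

Expected counts for N = 928 under a 1:2:1 ratio (total parts = 4):
  dark-blue: 928 × 1/4 = 232
  light-blue: 928 × 2/4 = 464
  white: 928 × 1/4 = 232

232, 464, 232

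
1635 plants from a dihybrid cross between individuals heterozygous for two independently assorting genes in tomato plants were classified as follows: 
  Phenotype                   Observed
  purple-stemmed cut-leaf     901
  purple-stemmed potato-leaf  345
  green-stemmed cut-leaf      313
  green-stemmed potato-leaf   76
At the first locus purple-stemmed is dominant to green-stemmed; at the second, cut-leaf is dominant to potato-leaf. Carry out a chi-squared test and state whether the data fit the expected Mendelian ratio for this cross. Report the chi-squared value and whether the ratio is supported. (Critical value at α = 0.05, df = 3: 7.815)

A dihybrid F₂ with independent assortment and complete dominance at both loci gives a 9:3:3:1 phenotypic ratio.
Expected counts for N = 1635 under a 9:3:3:1 ratio (total parts = 16):
  purple-stemmed cut-leaf: 1635 × 9/16 = 919.6875
  purple-stemmed potato-leaf: 1635 × 3/16 = 306.5625
  green-stemmed cut-leaf: 1635 × 3/16 = 306.5625
  green-stemmed potato-leaf: 1635 × 1/16 = 102.1875
χ² = Σ (O − E)² / E
  purple-stemmed cut-leaf: (901 − 919.6875)² / 919.6875 = 0.3797
  purple-stemmed potato-leaf: (345 − 306.5625)² / 306.5625 = 4.8194
  green-stemmed cut-leaf: (313 − 306.5625)² / 306.5625 = 0.1352
  green-stemmed potato-leaf: (76 − 102.1875)² / 102.1875 = 6.7110
χ² = 0.3797 + 4.8194 + 0.1352 + 6.7110 = 12.0453 ≈ 12.045
Degrees of freedom = 4 − 1 = 3; critical value at α = 0.05 is 7.815.
Since 12.045 > 7.815, we reject the null hypothesis — the data do not fit the 9:3:3:1 ratio.

12.045; not consistent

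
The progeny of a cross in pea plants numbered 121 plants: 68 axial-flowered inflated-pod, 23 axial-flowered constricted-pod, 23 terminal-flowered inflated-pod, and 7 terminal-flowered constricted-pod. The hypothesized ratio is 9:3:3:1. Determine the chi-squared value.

0.051

Expected counts for N = 121 under a 9:3:3:1 ratio (total parts = 16):
  axial-flowered inflated-pod: 121 × 9/16 = 68.0625
  axial-flowered constricted-pod: 121 × 3/16 = 22.6875
  terminal-flowered inflated-pod: 121 × 3/16 = 22.6875
  terminal-flowered constricted-pod: 121 × 1/16 = 7.5625
χ² = Σ (O − E)² / E
  axial-flowered inflated-pod: (68 − 68.0625)² / 68.0625 = 0.0001
  axial-flowered constricted-pod: (23 − 22.6875)² / 22.6875 = 0.0043
  terminal-flowered inflated-pod: (23 − 22.6875)² / 22.6875 = 0.0043
  terminal-flowered constricted-pod: (7 − 7.5625)² / 7.5625 = 0.0418
χ² = 0.0001 + 0.0043 + 0.0043 + 0.0418 = 0.0505 ≈ 0.051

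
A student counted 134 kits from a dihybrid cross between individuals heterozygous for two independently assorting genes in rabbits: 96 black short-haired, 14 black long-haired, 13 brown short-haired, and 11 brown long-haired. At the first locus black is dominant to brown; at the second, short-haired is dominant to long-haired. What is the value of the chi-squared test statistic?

A dihybrid F₂ with independent assortment and complete dominance at both loci gives a 9:3:3:1 phenotypic ratio.
The 9:3:3:1 ratio has 16 parts, so with N = 134 the expected counts are:
  black short-haired: 134 × 9/16 = 75.375
  black long-haired: 134 × 3/16 = 25.125
  brown short-haired: 134 × 3/16 = 25.125
  brown long-haired: 134 × 1/16 = 8.375
χ² = Σ (O − E)² / E
  black short-haired: (96 − 75.375)² / 75.375 = 5.6437
  black long-haired: (14 − 25.125)² / 25.125 = 4.9260
  brown short-haired: (13 − 25.125)² / 25.125 = 5.8514
  brown long-haired: (11 − 8.375)² / 8.375 = 0.8228
χ² = 5.6437 + 4.9260 + 5.8514 + 0.8228 = 17.2439 ≈ 17.244

17.244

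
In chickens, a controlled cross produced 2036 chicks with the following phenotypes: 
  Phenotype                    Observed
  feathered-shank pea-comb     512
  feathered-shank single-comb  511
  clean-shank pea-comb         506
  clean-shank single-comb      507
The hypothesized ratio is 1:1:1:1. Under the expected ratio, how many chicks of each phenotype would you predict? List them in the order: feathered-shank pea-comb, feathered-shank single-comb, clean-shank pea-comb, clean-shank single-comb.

Under the 1:1:1:1 hypothesis (Σ ratio = 4, N = 2036):
  feathered-shank pea-comb: 2036 × 1/4 = 509
  feathered-shank single-comb: 2036 × 1/4 = 509
  clean-shank pea-comb: 2036 × 1/4 = 509
  clean-shank single-comb: 2036 × 1/4 = 509

509, 509, 509, 509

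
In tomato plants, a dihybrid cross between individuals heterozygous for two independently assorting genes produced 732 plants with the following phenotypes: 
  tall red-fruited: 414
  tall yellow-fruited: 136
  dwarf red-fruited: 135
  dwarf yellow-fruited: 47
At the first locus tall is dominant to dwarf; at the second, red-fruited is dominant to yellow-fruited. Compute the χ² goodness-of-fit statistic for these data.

0.095

A dihybrid F₂ with independent assortment and complete dominance at both loci gives a 9:3:3:1 phenotypic ratio.
The 9:3:3:1 ratio has 16 parts, so with N = 732 the expected counts are:
  tall red-fruited: 732 × 9/16 = 411.75
  tall yellow-fruited: 732 × 3/16 = 137.25
  dwarf red-fruited: 732 × 3/16 = 137.25
  dwarf yellow-fruited: 732 × 1/16 = 45.75
χ² = Σ (O − E)² / E
  tall red-fruited: (414 − 411.75)² / 411.75 = 0.0123
  tall yellow-fruited: (136 − 137.25)² / 137.25 = 0.0114
  dwarf red-fruited: (135 − 137.25)² / 137.25 = 0.0369
  dwarf yellow-fruited: (47 − 45.75)² / 45.75 = 0.0342
χ² = 0.0123 + 0.0114 + 0.0369 + 0.0342 = 0.0948 ≈ 0.095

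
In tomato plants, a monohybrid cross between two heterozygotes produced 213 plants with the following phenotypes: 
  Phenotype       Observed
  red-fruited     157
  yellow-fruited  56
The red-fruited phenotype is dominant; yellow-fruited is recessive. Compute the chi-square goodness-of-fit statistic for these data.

For a monohybrid cross between heterozygotes with complete dominance, the expected phenotypic ratio is 3:1.
Total ratio parts = 4. Expected numbers out of 213:
  red-fruited: 213 × 3/4 = 159.75
  yellow-fruited: 213 × 1/4 = 53.25
χ² = Σ (O − E)² / E
  red-fruited: (157 − 159.75)² / 159.75 = 0.0473
  yellow-fruited: (56 − 53.25)² / 53.25 = 0.1420
χ² = 0.0473 + 0.1420 = 0.1893 ≈ 0.189

0.189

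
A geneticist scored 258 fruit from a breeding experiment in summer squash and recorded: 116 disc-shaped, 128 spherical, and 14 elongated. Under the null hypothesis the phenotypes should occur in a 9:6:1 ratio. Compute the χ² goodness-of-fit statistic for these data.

16.219

Total ratio parts = 16. Expected numbers out of 258:
  disc-shaped: 258 × 9/16 = 145.125
  spherical: 258 × 6/16 = 96.75
  elongated: 258 × 1/16 = 16.125
χ² = Σ (O − E)² / E
  disc-shaped: (116 − 145.125)² / 145.125 = 5.8451
  spherical: (128 − 96.75)² / 96.75 = 10.0937
  elongated: (14 − 16.125)² / 16.125 = 0.2800
χ² = 5.8451 + 10.0937 + 0.2800 = 16.2188 ≈ 16.219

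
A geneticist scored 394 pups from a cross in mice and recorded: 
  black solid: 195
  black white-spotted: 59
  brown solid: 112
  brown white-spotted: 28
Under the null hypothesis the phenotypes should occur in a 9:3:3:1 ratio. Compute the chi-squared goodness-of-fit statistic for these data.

26.332

Under the 9:3:3:1 hypothesis (Σ ratio = 16, N = 394):
  black solid: 394 × 9/16 = 221.625
  black white-spotted: 394 × 3/16 = 73.875
  brown solid: 394 × 3/16 = 73.875
  brown white-spotted: 394 × 1/16 = 24.625
χ² = Σ (O − E)² / E
  black solid: (195 − 221.625)² / 221.625 = 3.1986
  black white-spotted: (59 − 73.875)² / 73.875 = 2.9951
  brown solid: (112 − 73.875)² / 73.875 = 19.6753
  brown white-spotted: (28 − 24.625)² / 24.625 = 0.4626
χ² = 3.1986 + 2.9951 + 19.6753 + 0.4626 = 26.3316 ≈ 26.332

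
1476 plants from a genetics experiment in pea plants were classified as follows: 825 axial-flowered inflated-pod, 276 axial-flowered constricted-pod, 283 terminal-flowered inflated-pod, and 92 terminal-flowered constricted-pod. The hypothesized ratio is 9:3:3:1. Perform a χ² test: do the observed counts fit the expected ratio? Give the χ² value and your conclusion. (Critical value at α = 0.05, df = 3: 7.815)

Expected counts for N = 1476 under a 9:3:3:1 ratio (total parts = 16):
  axial-flowered inflated-pod: 1476 × 9/16 = 830.25
  axial-flowered constricted-pod: 1476 × 3/16 = 276.75
  terminal-flowered inflated-pod: 1476 × 3/16 = 276.75
  terminal-flowered constricted-pod: 1476 × 1/16 = 92.25
χ² = Σ (O − E)² / E
  axial-flowered inflated-pod: (825 − 830.25)² / 830.25 = 0.0332
  axial-flowered constricted-pod: (276 − 276.75)² / 276.75 = 0.0020
  terminal-flowered inflated-pod: (283 − 276.75)² / 276.75 = 0.1411
  terminal-flowered constricted-pod: (92 − 92.25)² / 92.25 = 0.0007
χ² = 0.0332 + 0.0020 + 0.1411 + 0.0007 = 0.177
Degrees of freedom = 4 − 1 = 3; critical value at α = 0.05 is 7.815.
Since 0.177 < 7.815, we fail to reject the null hypothesis — the data are consistent with the 9:3:3:1 ratio.

0.177; consistent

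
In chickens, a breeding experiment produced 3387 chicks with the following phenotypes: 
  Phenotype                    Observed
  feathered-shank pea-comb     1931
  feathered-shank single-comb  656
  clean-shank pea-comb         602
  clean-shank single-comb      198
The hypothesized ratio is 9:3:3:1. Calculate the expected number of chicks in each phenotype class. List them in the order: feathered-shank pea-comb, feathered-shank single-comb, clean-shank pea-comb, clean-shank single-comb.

1905.1875, 635.0625, 635.0625, 211.6875

Under the 9:3:3:1 hypothesis (Σ ratio = 16, N = 3387):
  feathered-shank pea-comb: 3387 × 9/16 = 1905.1875
  feathered-shank single-comb: 3387 × 3/16 = 635.0625
  clean-shank pea-comb: 3387 × 3/16 = 635.0625
  clean-shank single-comb: 3387 × 1/16 = 211.6875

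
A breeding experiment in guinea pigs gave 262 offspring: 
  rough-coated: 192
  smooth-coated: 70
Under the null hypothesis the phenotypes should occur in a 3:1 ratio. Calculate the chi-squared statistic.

0.412

Total ratio parts = 4. Expected numbers out of 262:
  rough-coated: 262 × 3/4 = 196.5
  smooth-coated: 262 × 1/4 = 65.5
χ² = Σ (O − E)² / E
  rough-coated: (192 − 196.5)² / 196.5 = 0.1031
  smooth-coated: (70 − 65.5)² / 65.5 = 0.3092
χ² = 0.1031 + 0.3092 = 0.4123 ≈ 0.412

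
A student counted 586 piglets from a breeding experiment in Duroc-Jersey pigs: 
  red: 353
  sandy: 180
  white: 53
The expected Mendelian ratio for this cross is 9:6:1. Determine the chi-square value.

Total ratio parts = 16. Expected numbers out of 586:
  red: 586 × 9/16 = 329.625
  sandy: 586 × 6/16 = 219.75
  white: 586 × 1/16 = 36.625
χ² = Σ (O − E)² / E
  red: (353 − 329.625)² / 329.625 = 1.6576
  sandy: (180 − 219.75)² / 219.75 = 7.1903
  white: (53 − 36.625)² / 36.625 = 7.3212
χ² = 1.6576 + 7.1903 + 7.3212 = 16.1691 ≈ 16.169

16.169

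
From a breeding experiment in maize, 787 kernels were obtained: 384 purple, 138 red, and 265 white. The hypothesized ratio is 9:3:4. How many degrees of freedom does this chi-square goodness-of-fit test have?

A goodness-of-fit test with 3 phenotype classes has df = 3 − 1 = 2.

2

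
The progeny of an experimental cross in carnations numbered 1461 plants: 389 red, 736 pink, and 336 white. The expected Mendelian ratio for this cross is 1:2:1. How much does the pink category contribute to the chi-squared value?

0.041

Under the 1:2:1 hypothesis (Σ ratio = 4, N = 1461):
  red: 1461 × 1/4 = 365.25
  pink: 1461 × 2/4 = 730.5
  white: 1461 × 1/4 = 365.25
Contribution of pink: (736 − 730.5)² / 730.5 = 0.0414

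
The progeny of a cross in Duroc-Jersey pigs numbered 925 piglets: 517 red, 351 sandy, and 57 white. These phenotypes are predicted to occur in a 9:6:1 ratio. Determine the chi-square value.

0.082

Under the 9:6:1 hypothesis (Σ ratio = 16, N = 925):
  red: 925 × 9/16 = 520.3125
  sandy: 925 × 6/16 = 346.875
  white: 925 × 1/16 = 57.8125
χ² = Σ (O − E)² / E
  red: (517 − 520.3125)² / 520.3125 = 0.0211
  sandy: (351 − 346.875)² / 346.875 = 0.0491
  white: (57 − 57.8125)² / 57.8125 = 0.0114
χ² = 0.0211 + 0.0491 + 0.0114 = 0.0816 ≈ 0.082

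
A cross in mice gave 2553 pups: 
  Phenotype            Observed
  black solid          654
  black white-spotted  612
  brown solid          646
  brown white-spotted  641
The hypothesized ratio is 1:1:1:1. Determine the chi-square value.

1.574

The 1:1:1:1 ratio has 4 parts, so with N = 2553 the expected counts are:
  black solid: 2553 × 1/4 = 638.25
  black white-spotted: 2553 × 1/4 = 638.25
  brown solid: 2553 × 1/4 = 638.25
  brown white-spotted: 2553 × 1/4 = 638.25
χ² = Σ (O − E)² / E
  black solid: (654 − 638.25)² / 638.25 = 0.3887
  black white-spotted: (612 − 638.25)² / 638.25 = 1.0796
  brown solid: (646 − 638.25)² / 638.25 = 0.0941
  brown white-spotted: (641 − 638.25)² / 638.25 = 0.0118
χ² = 0.3887 + 1.0796 + 0.0941 + 0.0118 = 1.5742 ≈ 1.574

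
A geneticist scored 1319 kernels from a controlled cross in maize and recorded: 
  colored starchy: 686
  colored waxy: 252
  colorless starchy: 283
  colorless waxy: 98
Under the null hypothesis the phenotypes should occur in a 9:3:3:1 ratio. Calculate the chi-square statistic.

12.394

Total ratio parts = 16. Expected numbers out of 1319:
  colored starchy: 1319 × 9/16 = 741.9375
  colored waxy: 1319 × 3/16 = 247.3125
  colorless starchy: 1319 × 3/16 = 247.3125
  colorless waxy: 1319 × 1/16 = 82.4375
χ² = Σ (O − E)² / E
  colored starchy: (686 − 741.9375)² / 741.9375 = 4.2173
  colored waxy: (252 − 247.3125)² / 247.3125 = 0.0888
  colorless starchy: (283 − 247.3125)² / 247.3125 = 5.1498
  colorless waxy: (98 − 82.4375)² / 82.4375 = 2.9379
χ² = 4.2173 + 0.0888 + 5.1498 + 2.9379 = 12.3938 ≈ 12.394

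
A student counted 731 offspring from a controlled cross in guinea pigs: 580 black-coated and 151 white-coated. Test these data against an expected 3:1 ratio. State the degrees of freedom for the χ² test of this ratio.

A goodness-of-fit test with 2 phenotype classes has df = 2 − 1 = 1.

1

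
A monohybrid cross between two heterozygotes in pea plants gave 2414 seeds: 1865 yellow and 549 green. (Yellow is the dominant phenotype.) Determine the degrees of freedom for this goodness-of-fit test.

1

For a monohybrid cross between heterozygotes with complete dominance, the expected phenotypic ratio is 3:1.
A goodness-of-fit test with 2 phenotype classes has df = 2 − 1 = 1.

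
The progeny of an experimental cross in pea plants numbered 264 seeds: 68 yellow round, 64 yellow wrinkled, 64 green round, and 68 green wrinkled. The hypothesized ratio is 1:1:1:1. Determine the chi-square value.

0.242

Under the 1:1:1:1 hypothesis (Σ ratio = 4, N = 264):
  yellow round: 264 × 1/4 = 66
  yellow wrinkled: 264 × 1/4 = 66
  green round: 264 × 1/4 = 66
  green wrinkled: 264 × 1/4 = 66
χ² = Σ (O − E)² / E
  yellow round: (68 − 66)² / 66 = 0.0606
  yellow wrinkled: (64 − 66)² / 66 = 0.0606
  green round: (64 − 66)² / 66 = 0.0606
  green wrinkled: (68 − 66)² / 66 = 0.0606
χ² = 0.0606 + 0.0606 + 0.0606 + 0.0606 = 0.2424 ≈ 0.242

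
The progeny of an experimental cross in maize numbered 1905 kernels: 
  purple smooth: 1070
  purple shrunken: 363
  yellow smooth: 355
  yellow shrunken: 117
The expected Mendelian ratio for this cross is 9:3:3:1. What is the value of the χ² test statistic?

0.146

Under the 9:3:3:1 hypothesis (Σ ratio = 16, N = 1905):
  purple smooth: 1905 × 9/16 = 1071.5625
  purple shrunken: 1905 × 3/16 = 357.1875
  yellow smooth: 1905 × 3/16 = 357.1875
  yellow shrunken: 1905 × 1/16 = 119.0625
χ² = Σ (O − E)² / E
  purple smooth: (1070 − 1071.5625)² / 1071.5625 = 0.0023
  purple shrunken: (363 − 357.1875)² / 357.1875 = 0.0946
  yellow smooth: (355 − 357.1875)² / 357.1875 = 0.0134
  yellow shrunken: (117 − 119.0625)² / 119.0625 = 0.0357
χ² = 0.0023 + 0.0946 + 0.0134 + 0.0357 = 0.146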